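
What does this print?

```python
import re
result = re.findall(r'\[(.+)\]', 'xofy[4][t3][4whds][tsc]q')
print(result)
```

`findall` collects group 1 from the one match (1 total).

['4][t3][4whds][tsc']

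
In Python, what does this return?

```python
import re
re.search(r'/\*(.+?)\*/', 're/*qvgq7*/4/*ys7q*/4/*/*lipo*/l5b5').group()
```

'/*qvgq7*/'

A `+?`/`*?`/`{m,n}?` starts at its minimum and grows only as far as needed for what follows to match.
`search` walks the string left to right and returns the first match it finds.
The match spans [2:11] → '/*qvgq7*/'.
Captured: group 1 = 'qvgq7'.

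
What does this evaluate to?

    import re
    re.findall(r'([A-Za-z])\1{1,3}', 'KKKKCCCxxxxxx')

['K', 'C', 'x', 'x']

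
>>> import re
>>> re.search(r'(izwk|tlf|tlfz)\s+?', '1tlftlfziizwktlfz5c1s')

`search` walks the string left to right and returns the first match it finds.
Here the pattern never matches, so the call returns None.

None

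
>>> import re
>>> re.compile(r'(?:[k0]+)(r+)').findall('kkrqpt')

`findall` collects group 1 from the one match (1 total).

['r']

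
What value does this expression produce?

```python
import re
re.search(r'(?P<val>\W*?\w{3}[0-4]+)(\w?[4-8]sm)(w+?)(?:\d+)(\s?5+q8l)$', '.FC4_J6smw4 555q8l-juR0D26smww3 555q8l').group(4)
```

This matches zero or more of a non-word character (lazy), then exactly 3 of a word character, then one or more of a character in [0-4] (captured as 'val'); then optionally a word character, then a character in [4-8], then the literal 'sm' (captured); then one or more of a literal 'w' (lazy) (captured); then one or more of a digit (non-capturing group); then optionally whitespace, then one or more of a literal '5', then the literal 'q8l' (captured); then anchored at the end.
`search` walks the string left to right and returns the first match it finds.
The match spans [21:38] → 'R0D26smww3 555q8l'.
Captured: group 1 = 'R0D2', group 2 = '6sm', group 3 = 'ww', group 4 = ' 555q8l'.

' 555q8l'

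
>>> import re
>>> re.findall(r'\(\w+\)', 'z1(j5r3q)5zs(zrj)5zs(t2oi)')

`findall` yields the raw match text (3 of them) because the pattern has no groups.

['(j5r3q)', '(zrj)', '(t2oi)']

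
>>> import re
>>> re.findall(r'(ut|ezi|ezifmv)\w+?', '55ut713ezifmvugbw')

Branches in `(...|...)` are attempted left-to-right; the first branch that allows the whole pattern to succeed is taken.
Scanning left to right: at [2:5] match 'ut7', group 1 = 'ut'; at [7:11] match 'ezif', group 1 = 'ezi'.
`findall` collects group 1 from each match (2 total).

['ut', 'ezi']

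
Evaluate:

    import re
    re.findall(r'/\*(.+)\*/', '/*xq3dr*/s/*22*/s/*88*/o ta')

['xq3dr*/s/*22*/s/*88']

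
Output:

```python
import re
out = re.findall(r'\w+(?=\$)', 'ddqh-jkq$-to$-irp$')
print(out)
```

['jkq', 'to', 'irp']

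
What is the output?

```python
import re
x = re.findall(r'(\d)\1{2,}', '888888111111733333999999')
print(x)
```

['8', '1', '3', '9']

A backreference is literal: `\1` must see the identical characters the first group matched.
Walking the string: at [0:6] match '888888', group 1 = '8'; at [6:12] match '111111', group 1 = '1'; at [13:18] match '33333', group 1 = '3'; at [18:24] match '999999', group 1 = '9'.
One capturing group, so `findall` returns just the captured substring from each match — 4 in all.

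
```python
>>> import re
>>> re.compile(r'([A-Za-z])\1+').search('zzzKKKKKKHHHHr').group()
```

After group 1 captures some text, `\1` only succeeds where that same text appears again.
The match spans [0:3] → 'zzz'.

'zzz'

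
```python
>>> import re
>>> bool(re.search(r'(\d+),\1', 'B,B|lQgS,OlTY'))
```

A backreference is literal: `\1` must see the identical characters the first group matched.
`re.search` tries every starting position until one works.
Here no position works, so the call returns None, and `bool(None)` is False.

False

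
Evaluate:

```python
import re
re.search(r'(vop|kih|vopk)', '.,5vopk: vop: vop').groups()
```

The match spans [3:6] → 'vop'.
Captured: group 1 = 'vop'.

('vop',)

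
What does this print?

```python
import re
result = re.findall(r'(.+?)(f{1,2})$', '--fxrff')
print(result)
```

[('--fxr', 'ff')]

The pattern matches one or more of any character (lazy) (captured); then 1 to 2 of a literal 'f' (captured); then anchored at the end.
With the lazy modifier that quantifier settles for the fewest repetitions that let the rest of the pattern succeed (the atoms after it are unaffected and can still be greedy).
Walking the string: at [0:7] match '--fxrff', groups = ('--fxr', 'ff').
Multiple groups make `findall` return tuples — one 2-tuple for the one match.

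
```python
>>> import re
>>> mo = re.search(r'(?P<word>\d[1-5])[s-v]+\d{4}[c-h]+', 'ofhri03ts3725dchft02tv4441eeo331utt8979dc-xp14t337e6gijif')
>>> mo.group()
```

'03ts3725dchf'

The match spans [5:17] → '03ts3725dchf'.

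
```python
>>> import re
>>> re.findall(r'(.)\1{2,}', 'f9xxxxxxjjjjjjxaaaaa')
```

['x', 'j', 'a']

After group 1 captures some text, `\1` only succeeds where that same text appears again.
Because there's exactly one group, `findall` drops the full match and keeps group 1 from each hit.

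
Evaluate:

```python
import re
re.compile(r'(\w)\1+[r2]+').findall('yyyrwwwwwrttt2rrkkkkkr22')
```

`\1` is not a pattern — it's the concrete string captured by group 1, re-applied verbatim.
One capturing group, so `findall` returns just the captured substring from each match — 4 in all.

['y', 'w', 't', 'k']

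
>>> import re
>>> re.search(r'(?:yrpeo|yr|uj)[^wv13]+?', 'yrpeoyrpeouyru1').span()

Alternation tries branches left to right and keeps the first one that lets the overall match succeed at that position.
`search` walks the string left to right and returns the first match it finds.
The match spans [0:6] → 'yrpeoy'.

(0, 6)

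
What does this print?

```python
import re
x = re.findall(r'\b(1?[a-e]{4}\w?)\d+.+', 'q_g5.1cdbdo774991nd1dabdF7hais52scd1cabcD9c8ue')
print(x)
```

One capturing group, so `findall` returns just the captured substring from the one match — 1 in all.

['1cdbdo']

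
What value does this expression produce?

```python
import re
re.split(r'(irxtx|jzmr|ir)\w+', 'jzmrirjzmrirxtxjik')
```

['', 'jzmr', '']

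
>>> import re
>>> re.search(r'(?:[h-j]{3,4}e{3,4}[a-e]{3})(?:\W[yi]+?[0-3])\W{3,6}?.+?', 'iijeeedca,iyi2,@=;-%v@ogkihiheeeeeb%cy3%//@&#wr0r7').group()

'iijeeedca,iyi2,@=;'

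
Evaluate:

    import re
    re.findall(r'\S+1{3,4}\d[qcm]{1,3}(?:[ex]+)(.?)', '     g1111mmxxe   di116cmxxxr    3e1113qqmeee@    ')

[' ', '@']

Pattern: one or more of a non-whitespace character; then 3 to 4 of the literal '1', then a digit, then 1 to 3 of one of [qcm]; then one or more of one of [ex] (non-capturing group); then optionally any character (captured).
Scanning left to right: at [5:16] match 'g1111mmxxe ', group 1 = ' '; at [33:46] match '3e1113qqmeee@', group 1 = '@'.
`findall` collects group 1 from each match (2 total).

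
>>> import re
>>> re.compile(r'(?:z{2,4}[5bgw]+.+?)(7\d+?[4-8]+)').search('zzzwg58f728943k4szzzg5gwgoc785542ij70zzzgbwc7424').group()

'zzzwg58f728'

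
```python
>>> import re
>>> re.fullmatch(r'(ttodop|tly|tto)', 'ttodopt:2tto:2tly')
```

`fullmatch` succeeds only if the pattern covers the string from start to end.
Here there's no way to consume every character, so the call returns None.

None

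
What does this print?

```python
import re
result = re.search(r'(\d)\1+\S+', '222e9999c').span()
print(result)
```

(0, 9)

A backreference is literal: `\1` must see the identical characters the first group matched.
The match spans [0:9] → '222e9999c'.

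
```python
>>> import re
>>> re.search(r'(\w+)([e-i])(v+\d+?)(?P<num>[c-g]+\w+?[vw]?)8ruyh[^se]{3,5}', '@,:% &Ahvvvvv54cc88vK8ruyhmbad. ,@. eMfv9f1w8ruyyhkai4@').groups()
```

('A', 'h', 'vvvvv54', 'cc88vK')

The match spans [6:31] → 'Ahvvvvv54cc88vK8ruyhmbad.'.
Captured: group 1 = 'A', group 2 = 'h', group 3 = 'vvvvv54', group 4 = 'cc88vK'.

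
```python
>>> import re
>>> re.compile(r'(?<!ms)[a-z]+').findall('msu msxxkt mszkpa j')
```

['msu', 'msxxkt', 'mszkpa', 'j']

`(?!…)`/`(?<!…)` only lets a position through if the neighbouring text does NOT match; no characters are consumed.
No capturing groups, so `findall` returns the 4 full match strings.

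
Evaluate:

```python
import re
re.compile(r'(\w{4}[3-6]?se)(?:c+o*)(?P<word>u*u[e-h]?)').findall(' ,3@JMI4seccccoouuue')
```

[('JMI4se', 'uuue')]

The pattern matches exactly 4 of a word character, then optionally a character in [3-6], then the literal 'se' (captured); then one or more of the literal 'c', then zero or more of a literal 'o' (non-capturing group); then zero or more of a literal 'u', then the literal 'u', then optionally a character in [e-h] (captured as 'word').
Matches: at [4:20] match 'JMI4seccccoouuue', groups = ('JMI4se', 'uuue').
With 2 capturing groups, `findall` returns a 2-tuple per match.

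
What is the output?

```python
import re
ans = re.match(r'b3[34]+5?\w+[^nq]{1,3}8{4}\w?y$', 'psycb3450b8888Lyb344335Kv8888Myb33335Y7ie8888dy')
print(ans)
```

The pattern matches the literal 'b3', then one or more of one of [34], then optionally a literal '5'; then one or more of a word character, then 1 to 3 of any character except [nq]; then exactly 4 of the literal '8', then optionally a word character, then the literal 'y'; then anchored at the end.
`re.match` won't scan ahead — the pattern has to work from the very first character.
Here position 0 doesn't satisfy it, so the call returns None.

None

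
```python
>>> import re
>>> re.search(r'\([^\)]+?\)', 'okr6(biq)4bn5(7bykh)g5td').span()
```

`re.search` tries every starting position until one works.
The match spans [4:9] → '(biq)'.

(4, 9)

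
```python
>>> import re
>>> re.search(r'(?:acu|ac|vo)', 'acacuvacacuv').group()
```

'ac'

`search` walks the string left to right and returns the first match it finds.
The match spans [0:2] → 'ac'.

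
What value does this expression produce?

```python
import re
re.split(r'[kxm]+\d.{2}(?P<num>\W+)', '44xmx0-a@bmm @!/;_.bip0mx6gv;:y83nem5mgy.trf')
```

Pattern: one or more of one of [kxm], then a digit, then exactly 2 of any character; then one or more of a non-word character (captured as 'num').
Matches to split on: at [2:9] → 'xmx0-a@'; at [23:30] → 'mx6gv;:'.
The group in the pattern means `split` returns the separators' captures alongside the pieces.

['44', '@', 'bmm @!/;_.bip0', ';:', 'y83nem5mgy.trf']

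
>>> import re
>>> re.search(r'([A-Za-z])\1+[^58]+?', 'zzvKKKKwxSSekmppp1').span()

The backreference `\1` re-matches whatever the first group consumed, character for character.
`search` walks the string left to right and returns the first match it finds.
The match spans [0:3] → 'zzv'.
Captured: group 1 = 'z'.

(0, 3)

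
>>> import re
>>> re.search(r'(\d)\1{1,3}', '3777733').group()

A backreference is literal: `\1` must see the identical characters the first group matched.
The match spans [1:5] → '7777'.

'7777'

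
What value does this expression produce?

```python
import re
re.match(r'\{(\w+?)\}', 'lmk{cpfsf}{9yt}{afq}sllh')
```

None

`re.match` won't scan ahead — the pattern has to work from the very first character.
Here the string doesn't start with a match, so the call returns None.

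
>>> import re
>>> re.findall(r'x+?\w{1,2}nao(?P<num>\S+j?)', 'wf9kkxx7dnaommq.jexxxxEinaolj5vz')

['mmq.jexxxxEinaolj5vz']

The pattern matches one or more of the literal 'x' (lazy), then 1 to 2 of a word character, then the literal 'nao'; then one or more of a non-whitespace character, then optionally the literal 'j' (captured as 'num').
Matches: at [5:32] match 'xx7dnaommq.jexxxxEinaolj5vz', group 1 = 'mmq.jexxxxEinaolj5vz'.
One capturing group, so `findall` returns just the captured substring from the one match — 1 in all.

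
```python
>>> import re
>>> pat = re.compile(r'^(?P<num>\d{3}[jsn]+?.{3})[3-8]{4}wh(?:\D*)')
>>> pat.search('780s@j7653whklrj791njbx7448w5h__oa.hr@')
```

None

Pattern: anchored at the start of the string; then exactly 3 of a digit, then one or more of one of [jsn] (lazy), then exactly 3 of any character (captured as 'num'); then exactly 4 of a character in [3-8], then the literal 'wh'; then zero or more of a non-digit (non-capturing group).
`search` walks the string left to right and returns the first match it finds.
Here nothing in the string fits, so the call returns None.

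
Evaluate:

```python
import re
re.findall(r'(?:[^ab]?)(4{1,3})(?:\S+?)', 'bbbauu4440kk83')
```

Pattern: optionally any character except [ab] (non-capturing group); then 1 to 3 of a literal '4' (captured); then one or more of a non-whitespace character (lazy) (non-capturing group).
`findall` collects group 1 from the one match (1 total).

['444']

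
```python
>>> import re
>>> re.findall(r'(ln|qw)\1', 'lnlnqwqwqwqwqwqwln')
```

['ln', 'qw', 'qw', 'qw']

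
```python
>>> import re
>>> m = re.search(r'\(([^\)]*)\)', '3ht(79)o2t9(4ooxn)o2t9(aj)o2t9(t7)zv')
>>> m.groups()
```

`re.search` tries every starting position until one works.
The match spans [3:7] → '(79)'.
Captured: group 1 = '79'.

('79',)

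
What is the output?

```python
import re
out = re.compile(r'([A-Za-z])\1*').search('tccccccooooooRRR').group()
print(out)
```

After group 1 captures some text, `\1` only succeeds where that same text appears again.
`search` walks the string left to right and returns the first match it finds.
The match spans [0:1] → 't'.
Captured: group 1 = 't'.

t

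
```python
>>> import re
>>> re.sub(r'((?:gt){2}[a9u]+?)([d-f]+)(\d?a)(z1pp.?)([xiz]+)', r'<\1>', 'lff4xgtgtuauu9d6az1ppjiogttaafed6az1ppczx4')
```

'lff4x<gtgtuauu9>ogttaafed6az1ppczx4'

`\1` in the replacement pulls in group 1's text for each match.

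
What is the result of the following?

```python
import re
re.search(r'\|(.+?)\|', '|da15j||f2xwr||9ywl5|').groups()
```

('da15j',)

With the lazy modifier that quantifier settles for the fewest repetitions that let the rest of the pattern succeed (the atoms after it are unaffected and can still be greedy).
`re.search` scans for the first position where the pattern succeeds.
The match spans [0:7] → '|da15j|'.
Captured: group 1 = 'da15j'.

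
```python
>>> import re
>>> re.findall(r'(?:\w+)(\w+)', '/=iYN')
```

With a single group, `findall` returns only what that group captured — 1 item.

['N']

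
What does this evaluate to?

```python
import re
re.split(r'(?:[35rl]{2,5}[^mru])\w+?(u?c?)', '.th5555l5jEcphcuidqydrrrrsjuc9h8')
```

['.th', '', 'Ecphcuidqyd', 'uc', '9h8']

A `+?`/`*?`/`{m,n}?` starts at its minimum and grows only as far as needed for what follows to match.
Because the pattern has a capturing group, `split` also inserts each captured text between the pieces.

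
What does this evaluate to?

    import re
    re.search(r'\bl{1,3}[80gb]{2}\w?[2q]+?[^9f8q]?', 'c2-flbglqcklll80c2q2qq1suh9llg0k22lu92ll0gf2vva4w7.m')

Pattern: a word boundary (`\b`, zero-width); then 1 to 3 of the literal 'l', then exactly 2 of one of [80gb], then optionally a word character; then one or more of one of [2q] (lazy), then optionally any character except [9f8q].
Here no position works, so the call returns None.

None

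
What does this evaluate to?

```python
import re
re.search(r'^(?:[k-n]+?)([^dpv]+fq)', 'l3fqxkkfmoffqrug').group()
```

'l3fqxkkfmoffq'

Pattern: anchored at the start of the string; then one or more of a character in [k-n] (lazy) (non-capturing group); then one or more of any character except [dpv], then the literal 'fq' (captured).
`search` walks the string left to right and returns the first match it finds.
The match spans [0:13] → 'l3fqxkkfmoffq'.
Captured: group 1 = '3fqxkkfmoffq'.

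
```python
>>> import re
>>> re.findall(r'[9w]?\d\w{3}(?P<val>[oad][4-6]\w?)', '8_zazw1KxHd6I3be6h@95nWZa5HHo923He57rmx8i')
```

['d6I', 'a5H']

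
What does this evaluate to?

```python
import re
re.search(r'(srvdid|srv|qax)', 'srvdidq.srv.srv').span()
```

(0, 6)

The regex engine tests alternatives in the order written; an earlier branch that matches wins even if a later one would match more.
The match spans [0:6] → 'srvdid'.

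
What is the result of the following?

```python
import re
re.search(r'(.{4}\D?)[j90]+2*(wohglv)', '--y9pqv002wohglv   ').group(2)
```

'wohglv'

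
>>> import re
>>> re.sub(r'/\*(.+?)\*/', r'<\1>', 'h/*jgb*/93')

'h<jgb>93'

`\1` in the replacement pulls in group 1's text for each match.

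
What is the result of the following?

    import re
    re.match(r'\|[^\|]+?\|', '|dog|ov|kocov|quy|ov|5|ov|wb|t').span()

(0, 5)

`re.match` won't scan ahead — the pattern has to work from the very first character.
The match spans [0:5] → '|dog|'.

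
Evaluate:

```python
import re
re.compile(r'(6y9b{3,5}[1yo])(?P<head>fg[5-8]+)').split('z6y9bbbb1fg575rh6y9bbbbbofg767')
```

['z', '6y9bbbb1', 'fg575', 'rh', '6y9bbbbbo', 'fg767', '']

Pattern: the literal '6y9', then 3 to 5 of the literal 'b', then one of [1yo] (captured); then the literal 'fg', then one or more of a character in [5-8] (captured as 'head').
Matches to split on: at [1:14] → '6y9bbbb1fg575'; at [16:30] → '6y9bbbbbofg767'.
`re.split` interleaves the captured-group text with the surrounding fragments.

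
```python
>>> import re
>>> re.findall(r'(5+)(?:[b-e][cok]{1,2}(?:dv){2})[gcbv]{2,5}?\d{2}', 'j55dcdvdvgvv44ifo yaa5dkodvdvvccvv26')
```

['55', '5']

`findall` collects group 1 from each match (2 total).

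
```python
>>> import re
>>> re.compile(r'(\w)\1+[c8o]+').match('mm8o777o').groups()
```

A backreference is literal: `\1` must see the identical characters the first group matched.
`re.match` won't scan ahead — the pattern has to work from the very first character.
The match spans [0:4] → 'mm8o'.
Captured: group 1 = 'm'.

('m',)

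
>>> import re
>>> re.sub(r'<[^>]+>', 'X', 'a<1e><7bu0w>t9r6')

'aXXt9r6'

Matches: at [1:5] → '<1e>'; at [5:12] → '<7bu0w>'.
Every occurrence is swapped for 'X'.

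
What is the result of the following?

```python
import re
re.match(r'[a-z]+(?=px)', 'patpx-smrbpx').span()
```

(0, 3)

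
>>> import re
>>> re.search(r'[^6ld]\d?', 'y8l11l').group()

'y8'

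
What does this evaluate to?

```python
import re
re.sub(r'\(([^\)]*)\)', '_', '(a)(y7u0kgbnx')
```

'_(y7u0kgbnx'

Each match is replaced by '_'.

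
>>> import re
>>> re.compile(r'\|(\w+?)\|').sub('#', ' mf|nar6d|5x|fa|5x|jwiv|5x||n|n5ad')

' mf#5x#5x#5x|#n5ad'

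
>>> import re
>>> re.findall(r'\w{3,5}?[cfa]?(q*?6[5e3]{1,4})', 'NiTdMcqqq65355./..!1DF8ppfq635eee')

['qqq65355', 'q635ee']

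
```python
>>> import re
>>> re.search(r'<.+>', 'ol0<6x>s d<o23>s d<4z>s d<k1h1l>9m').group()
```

'<6x>s d<o23>s d<4z>s d<k1h1l>'

`re.search` tries every starting position until one works.
The match spans [3:32] → '<6x>s d<o23>s d<4z>s d<k1h1l>'.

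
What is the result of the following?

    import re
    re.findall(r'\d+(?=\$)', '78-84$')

['84']

Lookahead/lookbehind check context without consuming it, so the matched span excludes the asserted characters.
Since nothing is captured, `findall` lists the 1 matched substring directly.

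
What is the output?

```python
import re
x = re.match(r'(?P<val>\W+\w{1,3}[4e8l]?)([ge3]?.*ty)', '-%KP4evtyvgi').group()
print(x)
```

-%KP4evty

The pattern matches one or more of a non-word character, then 1 to 3 of a word character, then optionally one of [4e8l] (captured as 'val'); then optionally one of [ge3], then zero or more of any character, then the literal 'ty' (captured).
With `match`, the pattern is implicitly anchored at the beginning.
The match spans [0:9] → '-%KP4evty'.
Captured: group 1 = '-%KP4e', group 2 = 'vty'.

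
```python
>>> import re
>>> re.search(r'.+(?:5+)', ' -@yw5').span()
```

(0, 6)

This matches one or more of any character; then one or more of a literal '5' (non-capturing group).
`re.search` tries every starting position until one works.
The match spans [0:6] → ' -@yw5'.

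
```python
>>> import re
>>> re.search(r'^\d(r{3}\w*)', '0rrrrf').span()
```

(0, 6)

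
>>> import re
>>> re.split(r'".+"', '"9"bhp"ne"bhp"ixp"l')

['', 'l']

Matches to split on: at [0:18] → '"9"bhp"ne"bhp"ixp"'.
Splitting on the pattern gives 2 pieces.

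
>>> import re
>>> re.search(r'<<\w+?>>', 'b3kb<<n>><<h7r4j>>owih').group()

'<<n>>'

`search` walks the string left to right and returns the first match it finds.
The match spans [4:9] → '<<n>>'.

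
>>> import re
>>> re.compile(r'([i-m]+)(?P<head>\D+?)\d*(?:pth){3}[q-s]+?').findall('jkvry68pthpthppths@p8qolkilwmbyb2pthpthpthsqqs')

[('lkil', 'wmbyb')]

The pattern matches one or more of a character in [i-m] (captured); then one or more of a non-digit (lazy) (captured as 'head'); then zero or more of a digit, then the literal 'pth' repeated 3 times, then one or more of a character in [q-s] (lazy).
Walking the string: at [23:43] match 'lkilwmbyb2pthpthpths', groups = ('lkil', 'wmbyb').
2 groups means the one result is a tuple of 2 captured strings — 1 here.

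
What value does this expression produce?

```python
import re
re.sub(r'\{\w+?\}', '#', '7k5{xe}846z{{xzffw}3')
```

'7k5#846z{#3'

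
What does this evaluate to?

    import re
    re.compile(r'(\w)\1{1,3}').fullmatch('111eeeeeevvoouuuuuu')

After group 1 captures some text, `\1` only succeeds where that same text appears again.
`re.fullmatch` requires the pattern to consume the entire string.
Here there's no way to consume every character, so the call returns None.

None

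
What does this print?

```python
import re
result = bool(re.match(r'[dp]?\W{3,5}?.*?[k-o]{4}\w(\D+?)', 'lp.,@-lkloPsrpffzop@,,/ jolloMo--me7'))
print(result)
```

False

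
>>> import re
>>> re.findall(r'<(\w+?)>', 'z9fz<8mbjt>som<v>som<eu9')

['8mbjt', 'v']

Matches: at [4:11] match '<8mbjt>', group 1 = '8mbjt'; at [14:17] match '<v>', group 1 = 'v'.
With a single group, `findall` returns only what that group captured — 2 items.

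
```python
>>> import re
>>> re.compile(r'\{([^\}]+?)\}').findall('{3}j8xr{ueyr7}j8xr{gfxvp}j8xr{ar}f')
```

One capturing group, so `findall` returns just the captured substring from each match — 4 in all.

['3', 'ueyr7', 'gfxvp', 'ar']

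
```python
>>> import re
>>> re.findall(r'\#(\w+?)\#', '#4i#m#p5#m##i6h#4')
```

['4i', 'p5', 'i6h']

`findall` collects group 1 from each match (3 total).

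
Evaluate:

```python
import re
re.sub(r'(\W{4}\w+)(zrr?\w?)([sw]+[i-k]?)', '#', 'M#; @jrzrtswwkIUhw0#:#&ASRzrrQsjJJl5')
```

'M#IUhw0#JJl5'

The pattern matches exactly 4 of a non-word character, then one or more of a word character (captured); then the literal 'zr', then optionally the literal 'r', then optionally a word character (captured); then one or more of one of [sw], then optionally a character in [i-k] (captured).
`sub` substitutes '#' at each match site.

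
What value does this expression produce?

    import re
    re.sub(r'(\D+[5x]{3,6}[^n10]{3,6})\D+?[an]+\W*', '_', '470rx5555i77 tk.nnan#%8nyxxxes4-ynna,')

'470_8_'

Pattern: one or more of a non-digit, then 3 to 6 of one of [5x], then 3 to 6 of any character except [n10] (captured); then one or more of a non-digit (lazy), then one or more of one of [an], then zero or more of a non-word character.
Matches: at [3:22] → 'rx5555i77 tk.nnan#%'; at [23:37] → 'nyxxxes4-ynna,'.
Every occurrence is swapped for '_'.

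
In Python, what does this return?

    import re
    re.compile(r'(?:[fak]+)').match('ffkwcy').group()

`match` is anchored at position 0; if the pattern doesn't fit there, it returns None.
The match spans [0:3] → 'ffk'.

'ffk'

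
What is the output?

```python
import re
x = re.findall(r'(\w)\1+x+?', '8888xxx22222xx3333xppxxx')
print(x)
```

The backreference `\1` re-matches whatever the first group consumed, character for character.
Matches: at [0:5] match '8888x', group 1 = '8'; at [7:13] match '22222x', group 1 = '2'; at [14:19] match '3333x', group 1 = '3'; at [19:22] match 'ppx', group 1 = 'p'.
Because there's exactly one group, `findall` drops the full match and keeps group 1 from each hit.

['8', '2', '3', 'p']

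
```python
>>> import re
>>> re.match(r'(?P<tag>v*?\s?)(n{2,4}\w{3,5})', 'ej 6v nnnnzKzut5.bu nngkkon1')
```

None

This matches zero or more of a literal 'v' (lazy), then optionally whitespace (captured as 'tag'); then 2 to 4 of a literal 'n', then 3 to 5 of a word character (captured).
`re.match` won't scan ahead — the pattern has to work from the very first character.
Here the string doesn't start with a match, so the call returns None.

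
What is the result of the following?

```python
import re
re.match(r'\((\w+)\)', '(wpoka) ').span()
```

(0, 7)

`match` is anchored at position 0; if the pattern doesn't fit there, it returns None.
The match spans [0:7] → '(wpoka)'.
Captured: group 1 = 'wpoka'.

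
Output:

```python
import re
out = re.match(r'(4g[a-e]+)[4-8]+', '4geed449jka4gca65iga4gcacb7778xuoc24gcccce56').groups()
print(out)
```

This matches the literal '4g', then one or more of a character in [a-e] (captured); then one or more of a character in [4-8].
`re.match` won't scan ahead — the pattern has to work from the very first character.
The match spans [0:7] → '4geed44'.
Captured: group 1 = '4geed'.

('4geed',)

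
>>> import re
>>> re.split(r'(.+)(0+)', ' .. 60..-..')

The group in the pattern means `split` returns the separators' captures alongside the pieces.

['', ' .. 6', '0', '..-..']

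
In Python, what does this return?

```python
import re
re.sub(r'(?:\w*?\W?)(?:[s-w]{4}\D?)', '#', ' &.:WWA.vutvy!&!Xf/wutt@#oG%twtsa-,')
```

Pattern: zero or more of a word character (lazy), then optionally a non-word character (non-capturing group); then exactly 4 of a character in [s-w], then optionally a non-digit (non-capturing group).
Matches: at [4:13] → 'WWA.vutvy'; at [16:24] → 'Xf/wutt@'; at [25:33] → 'oG%twtsa'.
`sub` substitutes '#' at each match site.

' &.:#!&!###-,'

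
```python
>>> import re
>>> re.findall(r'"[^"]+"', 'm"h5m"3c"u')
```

['"h5m"']

Scanning left to right: at [1:6] → '"h5m"'.
No capturing groups, so `findall` returns the 1 full match string.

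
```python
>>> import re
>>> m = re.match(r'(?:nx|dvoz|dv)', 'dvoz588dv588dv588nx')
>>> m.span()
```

`re.match` won't scan ahead — the pattern has to work from the very first character.
The match spans [0:4] → 'dvoz'.

(0, 4)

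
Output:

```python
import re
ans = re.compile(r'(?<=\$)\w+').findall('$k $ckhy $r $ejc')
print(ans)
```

['k', 'ckhy', 'r', 'ejc']

The lookaround is zero-width — it requires the adjacent text to match without consuming it, so the asserted text isn't part of the match.
Matches: at [1:2] → 'k'; at [4:8] → 'ckhy'; at [10:11] → 'r'; at [13:16] → 'ejc'.
No capturing groups, so `findall` returns the 4 full match strings.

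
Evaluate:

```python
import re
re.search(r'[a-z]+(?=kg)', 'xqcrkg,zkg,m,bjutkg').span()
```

The `(?=…)`/`(?<=…)` assertion just peeks at neighbouring text; it doesn't advance the match position.
`re.search` scans for the first position where the pattern succeeds.
The match spans [0:4] → 'xqcr'.

(0, 4)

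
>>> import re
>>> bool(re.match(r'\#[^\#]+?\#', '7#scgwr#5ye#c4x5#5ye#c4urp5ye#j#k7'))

False

`re.match` only tries the pattern at the start of the string.
Here the pattern fails at index 0, so the call returns None, and `bool(None)` is False.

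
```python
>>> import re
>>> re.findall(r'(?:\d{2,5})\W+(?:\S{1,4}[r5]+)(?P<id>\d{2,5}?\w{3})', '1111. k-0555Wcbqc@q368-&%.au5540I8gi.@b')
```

This matches 2 to 5 of a digit (non-capturing group); then one or more of a non-word character; then 1 to 4 of a non-whitespace character, then one or more of one of [r5] (non-capturing group); then 2 to 5 of a digit (lazy), then exactly 3 of a word character (captured as 'id').
Walking the string: at [0:15] match '1111. k-0555Wcb', group 1 = '55Wcb'; at [19:35] match '368-&%.au5540I8g', group 1 = '40I8g'.
With a single group, `findall` returns only what that group captured — 2 items.

['55Wcb', '40I8g']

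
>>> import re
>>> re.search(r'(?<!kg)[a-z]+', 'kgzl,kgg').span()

(0, 4)

A negative assertion filters positions out without eating any characters.
`re.search` scans for the first position where the pattern succeeds.
The match spans [0:4] → 'kgzl'.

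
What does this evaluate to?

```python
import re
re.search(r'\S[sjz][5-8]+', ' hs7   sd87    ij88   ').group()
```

'hs7'

Pattern: a non-whitespace character, then one of [sjz]; then one or more of a character in [5-8].
`search` walks the string left to right and returns the first match it finds.
The match spans [1:4] → 'hs7'.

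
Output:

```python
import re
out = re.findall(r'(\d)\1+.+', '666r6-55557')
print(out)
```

['6']

The backreference `\1` re-matches whatever the first group consumed, character for character.
Scanning left to right: at [0:11] match '666r6-55557', group 1 = '6'.
With a single group, `findall` returns only what that group captured — 1 item.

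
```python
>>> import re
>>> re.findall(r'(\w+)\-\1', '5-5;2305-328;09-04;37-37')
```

After group 1 captures some text, `\1` only succeeds where that same text appears again.
`findall` collects group 1 from each match (2 total).

['5', '37']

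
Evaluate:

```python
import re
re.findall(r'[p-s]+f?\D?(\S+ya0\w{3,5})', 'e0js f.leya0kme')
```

This matches one or more of a character in [p-s], then optionally the literal 'f', then optionally a non-digit; then one or more of a non-whitespace character, then the literal 'ya0', then 3 to 5 of a word character (captured).
Scanning left to right: at [3:15] match 's f.leya0kme', group 1 = 'f.leya0kme'.
`findall` collects group 1 from the one match (1 total).

['f.leya0kme']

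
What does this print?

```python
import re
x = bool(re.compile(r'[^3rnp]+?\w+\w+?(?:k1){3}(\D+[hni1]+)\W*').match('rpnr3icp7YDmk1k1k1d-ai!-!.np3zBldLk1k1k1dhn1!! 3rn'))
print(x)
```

Pattern: one or more of any character except [3rnp] (lazy), then one or more of a word character; then one or more of a word character (lazy), then the literal 'k1' repeated 3 times; then one or more of a non-digit, then one or more of one of [hni1] (captured); then zero or more of a non-word character.
`re.match` only tries the pattern at the start of the string.
Here the pattern fails at index 0, so the call returns None, and `bool(None)` is False.

False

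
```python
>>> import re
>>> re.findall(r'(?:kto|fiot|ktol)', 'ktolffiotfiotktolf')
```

The regex engine tests alternatives in the order written; an earlier branch that matches wins even if a later one would match more.
Matches: at [0:3] → 'kto'; at [5:9] → 'fiot'; at [9:13] → 'fiot'; at [13:16] → 'kto'.
No capturing groups, so `findall` returns the 4 full match strings.

['kto', 'fiot', 'fiot', 'kto']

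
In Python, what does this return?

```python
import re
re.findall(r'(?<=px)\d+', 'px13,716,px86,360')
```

The `(?=…)`/`(?<=…)` assertion just peeks at neighbouring text; it doesn't advance the match position.
Walking the string: at [2:4] → '13'; at [11:13] → '86'.
`findall` yields the raw match text (2 of them) because the pattern has no groups.

['13', '86']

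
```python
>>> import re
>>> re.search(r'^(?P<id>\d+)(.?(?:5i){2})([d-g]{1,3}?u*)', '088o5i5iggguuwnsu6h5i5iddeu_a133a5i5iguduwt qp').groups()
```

The match spans [0:9] → '088o5i5ig'.
Captured: group 1 = '088', group 2 = 'o5i5i', group 3 = 'g'.

('088', 'o5i5i', 'g')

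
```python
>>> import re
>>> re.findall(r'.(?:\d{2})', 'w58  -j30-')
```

This matches any character; then exactly 2 of a digit (non-capturing group).
Matches: at [0:3] → 'w58'; at [6:9] → 'j30'.
Since nothing is captured, `findall` lists the 2 matched substrings directly.

['w58', 'j30']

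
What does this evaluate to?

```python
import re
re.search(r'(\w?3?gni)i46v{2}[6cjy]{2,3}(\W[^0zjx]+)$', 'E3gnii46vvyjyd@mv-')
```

None

Here nothing in the string fits, so the call returns None.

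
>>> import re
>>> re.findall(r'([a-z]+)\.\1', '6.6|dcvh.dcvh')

['dcvh']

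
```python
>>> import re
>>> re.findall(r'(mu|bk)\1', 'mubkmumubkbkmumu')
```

`\1` is not a pattern — it's the concrete string captured by group 1, re-applied verbatim.
Matches: at [4:8] match 'mumu', group 1 = 'mu'; at [8:12] match 'bkbk', group 1 = 'bk'; at [12:16] match 'mumu', group 1 = 'mu'.
One capturing group, so `findall` returns just the captured substring from each match — 3 in all.

['mu', 'bk', 'mu']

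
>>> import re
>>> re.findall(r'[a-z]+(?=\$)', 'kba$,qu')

['kba']

Because the assertion is zero-width, the text it checks is not consumed and won't appear in the result.
Scanning left to right: at [0:3] → 'kba'.
`findall` yields the raw match text (1 of them) because the pattern has no groups.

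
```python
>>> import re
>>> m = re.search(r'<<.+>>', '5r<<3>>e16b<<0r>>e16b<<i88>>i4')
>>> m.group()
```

The match spans [2:28] → '<<3>>e16b<<0r>>e16b<<i88>>'.

'<<3>>e16b<<0r>>e16b<<i88>>'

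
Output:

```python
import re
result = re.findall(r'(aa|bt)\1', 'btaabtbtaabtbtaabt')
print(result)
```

The backreference `\1` re-matches whatever the first group consumed, character for character.
Matches: at [4:8] match 'btbt', group 1 = 'bt'; at [10:14] match 'btbt', group 1 = 'bt'.
With a single group, `findall` returns only what that group captured — 2 items.

['bt', 'bt']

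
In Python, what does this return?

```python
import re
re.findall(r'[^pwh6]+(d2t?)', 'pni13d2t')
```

Because there's exactly one group, `findall` drops the full match and keeps group 1 from the one hit.

['d2t']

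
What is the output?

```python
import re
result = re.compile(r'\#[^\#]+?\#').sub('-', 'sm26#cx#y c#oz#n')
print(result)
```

sm26-y c-n

Matches: at [4:8] → '#cx#'; at [11:15] → '#oz#'.
Each match is replaced by '-'.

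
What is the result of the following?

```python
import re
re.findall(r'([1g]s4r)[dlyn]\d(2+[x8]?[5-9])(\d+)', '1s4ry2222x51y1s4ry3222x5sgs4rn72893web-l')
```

[('1s4r', '222x5', '1'), ('gs4r', '289', '3')]

The pattern matches one of [1g], then the literal 's4r' (captured); then one of [dlyn], then a digit; then one or more of a literal '2', then optionally one of [x8], then a character in [5-9] (captured); then one or more of a digit (captured).
Matches: at [0:12] match '1s4ry2222x51', groups = ('1s4r', '222x5', '1'); at [25:35] match 'gs4rn72893', groups = ('gs4r', '289', '3').
`findall` packs the 3 group values into a tuple for every match.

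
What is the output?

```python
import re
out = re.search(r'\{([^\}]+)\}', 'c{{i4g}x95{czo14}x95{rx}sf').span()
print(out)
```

(1, 7)

`search` walks the string left to right and returns the first match it finds.
The match spans [1:7] → '{{i4g}'.
Captured: group 1 = '{i4g'.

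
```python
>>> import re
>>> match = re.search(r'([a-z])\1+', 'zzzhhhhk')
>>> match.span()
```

`\1` is not a pattern — it's the concrete string captured by group 1, re-applied verbatim.
Unlike `match`, `search` isn't anchored — it looks for the pattern anywhere in the string.
The match spans [0:3] → 'zzz'.
Captured: group 1 = 'z'.

(0, 3)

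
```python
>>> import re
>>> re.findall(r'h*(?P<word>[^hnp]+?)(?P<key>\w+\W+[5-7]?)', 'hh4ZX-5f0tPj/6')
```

[('4', 'ZX-5'), ('f', '0tPj/6')]

This matches zero or more of a literal 'h'; then one or more of any character except [hnp] (lazy) (captured as 'word'); then one or more of a word character, then one or more of a non-word character, then optionally a character in [5-7] (captured as 'key').
The `?` after the quantifier makes it lazy — it takes as little as possible before letting the rest of the pattern try.
Scanning left to right: at [0:7] match 'hh4ZX-5', groups = ('4', 'ZX-5'); at [7:14] match 'f0tPj/6', groups = ('f', '0tPj/6').
2 groups means each result is a tuple of 2 captured strings — 2 here.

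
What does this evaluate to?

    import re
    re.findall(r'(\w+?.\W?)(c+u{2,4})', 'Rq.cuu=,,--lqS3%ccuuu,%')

[('Rq.', 'cuu'), ('lqS3%', 'ccuuu')]

The pattern matches one or more of a word character (lazy), then any character, then optionally a non-word character (captured); then one or more of the literal 'c', then 2 to 4 of the literal 'u' (captured).
Walking the string: at [0:6] match 'Rq.cuu', groups = ('Rq.', 'cuu'); at [11:21] match 'lqS3%ccuuu', groups = ('lqS3%', 'ccuuu').
With 2 capturing groups, `findall` returns a 2-tuple per match.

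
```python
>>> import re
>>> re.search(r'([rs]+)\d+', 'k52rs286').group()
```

The pattern matches one or more of one of [rs] (captured); then one or more of a digit.
The match spans [3:8] → 'rs286'.

'rs286'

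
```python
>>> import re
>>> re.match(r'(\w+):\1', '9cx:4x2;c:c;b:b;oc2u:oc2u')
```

After group 1 captures some text, `\1` only succeeds where that same text appears again.
With `match`, the pattern is implicitly anchored at the beginning.
Here the pattern fails at index 0, so the call returns None.

None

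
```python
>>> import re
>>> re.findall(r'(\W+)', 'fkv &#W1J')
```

Pattern: one or more of a non-word character (captured).
One capturing group, so `findall` returns just the captured substring from the one match — 1 in all.

[' &#']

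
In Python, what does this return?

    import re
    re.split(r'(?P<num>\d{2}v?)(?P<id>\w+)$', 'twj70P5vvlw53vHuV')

['twj', '70', 'P5vvlw53vHuV', '']

This matches exactly 2 of a digit, then optionally the literal 'v' (captured as 'num'); then one or more of a word character (captured as 'id'); then anchored at the end.
Matches to split on: at [3:17] → '70P5vvlw53vHuV'.
Because the pattern has a capturing group, `split` also inserts each captured text between the pieces.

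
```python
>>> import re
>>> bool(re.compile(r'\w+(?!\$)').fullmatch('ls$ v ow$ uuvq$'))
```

False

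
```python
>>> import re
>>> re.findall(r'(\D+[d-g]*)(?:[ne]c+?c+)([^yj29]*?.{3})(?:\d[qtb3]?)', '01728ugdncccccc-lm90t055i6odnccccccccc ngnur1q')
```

[('ugd', '-lm'), ('od', ' ngnur')]

Because the quantifier is non-greedy, it stops expanding at the earliest point where the rest of the pattern can succeed.
2 groups means each result is a tuple of 2 captured strings — 2 here.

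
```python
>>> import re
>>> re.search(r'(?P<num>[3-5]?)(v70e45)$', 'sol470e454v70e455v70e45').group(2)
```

'v70e45'

The match spans [16:23] → '5v70e45'.
Captured: group 1 = '5', group 2 = 'v70e45'.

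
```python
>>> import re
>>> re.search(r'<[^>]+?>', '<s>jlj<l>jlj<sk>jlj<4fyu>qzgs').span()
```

(0, 3)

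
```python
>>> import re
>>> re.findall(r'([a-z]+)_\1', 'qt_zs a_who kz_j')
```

[]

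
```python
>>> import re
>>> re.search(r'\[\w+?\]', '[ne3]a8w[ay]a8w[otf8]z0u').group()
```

'[ne3]'

The match spans [0:5] → '[ne3]'.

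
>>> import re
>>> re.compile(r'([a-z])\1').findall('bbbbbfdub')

`\1` has to match the exact text group 1 already captured.
Scanning left to right: at [0:2] match 'bb', group 1 = 'b'; at [2:4] match 'bb', group 1 = 'b'.
Because there's exactly one group, `findall` drops the full match and keeps group 1 from each hit.

['b', 'b']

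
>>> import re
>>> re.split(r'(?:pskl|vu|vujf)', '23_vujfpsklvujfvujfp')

['23_', 'jf', '', 'jf', 'jfp']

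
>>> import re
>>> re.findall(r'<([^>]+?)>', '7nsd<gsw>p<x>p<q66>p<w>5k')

`findall` collects group 1 from each match (4 total).

['gsw', 'x', 'q66', 'w']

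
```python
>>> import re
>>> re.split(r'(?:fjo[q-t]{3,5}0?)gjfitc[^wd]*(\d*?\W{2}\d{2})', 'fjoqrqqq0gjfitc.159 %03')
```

['', ' %03', '']

Pattern: the literal 'fjo', then 3 to 5 of a character in [q-t], then optionally the literal '0' (non-capturing group); then the literal 'gjf', then the literal 'itc', then zero or more of any character except [wd]; then zero or more of a digit (lazy), then exactly 2 of a non-word character, then exactly 2 of a digit (captured).
Matches to split on: at [0:23] → 'fjoqrqqq0gjfitc.159 %03'.
With a capturing group present, the delimiter's captured portion is kept in the result list.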